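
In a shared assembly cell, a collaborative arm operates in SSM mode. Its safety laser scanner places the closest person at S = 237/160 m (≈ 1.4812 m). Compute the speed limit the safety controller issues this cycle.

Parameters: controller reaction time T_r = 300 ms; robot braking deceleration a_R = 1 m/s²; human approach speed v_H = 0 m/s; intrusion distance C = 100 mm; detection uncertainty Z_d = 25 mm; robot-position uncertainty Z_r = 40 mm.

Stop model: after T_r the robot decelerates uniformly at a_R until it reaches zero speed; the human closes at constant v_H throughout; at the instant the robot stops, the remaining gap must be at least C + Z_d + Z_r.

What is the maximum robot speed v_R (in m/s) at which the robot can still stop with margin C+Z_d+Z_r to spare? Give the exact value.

v_R_max = 27/20 m/s = 1.3500 m/s

collect terms ⇒ (1/2)·v_R² + (3/10)·v_R + (-1053/800) = 0
  disc = (3/10)² − 4·(1/2)·(-1053/800) = 1089/400 ; √disc = 33/20
  v_R = (−(3/10) + 33/20) / (2·(1/2)) = 27/20 m/s
check:
stop time T_s = (27/20)/1 = 1.3500 s
robot in T_r: 1.3500·0.3000 = 0.4050 m
braking distance = 1.3500²/(2·1.0000) = 0.9113 m
human over T_r+T_s: 0.0000·(0.3000+1.3500) = 0.0000 m
residual clearance needed = 0.1000+0.0250+0.0400 = 0.1650 m
sum ≈ 0.4050+0.9113+0.0000+0.1650 ≈ 1.4812 m = S ✓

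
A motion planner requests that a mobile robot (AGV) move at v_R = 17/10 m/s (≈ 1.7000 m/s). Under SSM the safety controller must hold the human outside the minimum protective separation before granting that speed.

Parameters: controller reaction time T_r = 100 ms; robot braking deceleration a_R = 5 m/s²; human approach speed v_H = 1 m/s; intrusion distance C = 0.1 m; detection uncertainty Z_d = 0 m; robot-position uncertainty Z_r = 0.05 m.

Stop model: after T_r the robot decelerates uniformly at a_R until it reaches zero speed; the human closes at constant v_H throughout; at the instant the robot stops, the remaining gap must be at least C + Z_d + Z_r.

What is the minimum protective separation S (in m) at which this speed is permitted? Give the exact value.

stop time T_s = (17/10)/5 = 0.3400 s
reaction-phase robot travel = 1.7000·0.1000 = 0.1700 m
robot covers 1.7000·0.3400 − ½·5.0000·0.3400² = 0.2890 m while stopping
human over T_r+T_s: 1.0000·(0.1000+0.3400) = 0.4400 m
residual clearance needed = 0.1000+0.0000+0.0500 = 0.1500 m
S_min ≈ 0.1700+0.2890+0.4400+0.1500  ⇒  S_min = 1049/1000 m

S_min = 1049/1000 m = 1.0490 m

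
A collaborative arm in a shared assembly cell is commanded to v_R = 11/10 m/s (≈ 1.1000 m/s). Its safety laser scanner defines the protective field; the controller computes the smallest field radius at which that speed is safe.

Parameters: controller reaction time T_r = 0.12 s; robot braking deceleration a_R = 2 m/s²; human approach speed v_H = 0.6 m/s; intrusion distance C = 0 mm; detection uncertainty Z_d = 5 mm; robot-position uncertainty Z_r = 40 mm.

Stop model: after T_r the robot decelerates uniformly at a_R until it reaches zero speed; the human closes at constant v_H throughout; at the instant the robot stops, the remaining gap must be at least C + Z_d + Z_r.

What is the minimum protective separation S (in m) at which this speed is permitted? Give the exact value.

T_s = v_R/a_R = (11/10)/2 = 0.5500 s
robot in T_r: 1.1000·0.1200 = 0.1320 m
braking distance = 1.1000²/(2·2.0000) = 0.3025 m
human closes 0.6000·0.6700 = 0.4020 m
residual clearance needed = 0.0000+0.0050+0.0400 = 0.0450 m
S_min ≈ 0.1320+0.3025+0.4020+0.0450  ⇒  S_min = 1763/2000 m

S_min = 1763/2000 m = 0.8815 m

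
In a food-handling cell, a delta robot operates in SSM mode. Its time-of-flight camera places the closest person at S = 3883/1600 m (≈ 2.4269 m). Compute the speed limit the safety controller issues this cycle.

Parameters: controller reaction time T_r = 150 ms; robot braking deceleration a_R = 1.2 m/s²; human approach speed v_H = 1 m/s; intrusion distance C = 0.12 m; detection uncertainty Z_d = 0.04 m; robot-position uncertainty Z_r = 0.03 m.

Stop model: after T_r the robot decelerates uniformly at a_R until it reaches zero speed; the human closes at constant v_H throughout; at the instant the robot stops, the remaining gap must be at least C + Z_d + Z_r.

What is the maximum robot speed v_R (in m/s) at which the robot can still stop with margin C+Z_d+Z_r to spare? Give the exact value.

quadratic (5/12)·v² + (59/60)·v + (-3339/1600) = 0
  disc = (59/60)² − 4·(5/12)·(-3339/1600) = 64009/14400 ; √disc = 253/120
  v_R = (−(59/60) + 253/120) / (2·(5/12)) = 27/20 m/s
check:
stop time T_s = (27/20)/(6/5) = 1.1250 s
robot covers v_R·T_r = 1.3500·0.1500 = 0.2025 m before braking
robot under decel: 1.3500²/(2·1.2000) = 0.7594 m
person approaches 1.0000·(0.1500+1.1250) = 1.2750 m
residual clearance needed = 0.1200+0.0400+0.0300 = 0.1900 m
sum ≈ 0.2025+0.7594+1.2750+0.1900 ≈ 2.4269 m = S ✓

v_R_max = 27/20 m/s = 1.3500 m/s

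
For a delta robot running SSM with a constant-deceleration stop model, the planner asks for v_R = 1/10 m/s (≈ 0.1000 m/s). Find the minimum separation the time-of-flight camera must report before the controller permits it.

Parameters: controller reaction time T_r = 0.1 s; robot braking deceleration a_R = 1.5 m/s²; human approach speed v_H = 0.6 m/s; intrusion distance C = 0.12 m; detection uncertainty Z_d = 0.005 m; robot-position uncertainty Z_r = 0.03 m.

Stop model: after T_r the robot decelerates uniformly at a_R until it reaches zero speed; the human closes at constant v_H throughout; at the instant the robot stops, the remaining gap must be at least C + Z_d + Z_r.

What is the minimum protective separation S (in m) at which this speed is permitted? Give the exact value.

braking lasts T_s = (1/10)/(3/2) = 0.0667 s
reaction-phase robot travel = 0.1000·0.1000 = 0.0100 m
robot covers 0.1000·0.0667 − ½·1.5000·0.0667² = 0.0033 m while stopping
human over T_r+T_s: 0.6000·(0.1000+0.0667) = 0.1000 m
C+Z_d+Z_r = 0.1200+0.0050+0.0300 = 0.1550 m
S_min ≈ 0.0100+0.0033+0.1000+0.1550  ⇒  S_min = 161/600 m

S_min = 161/600 m = 0.2683 m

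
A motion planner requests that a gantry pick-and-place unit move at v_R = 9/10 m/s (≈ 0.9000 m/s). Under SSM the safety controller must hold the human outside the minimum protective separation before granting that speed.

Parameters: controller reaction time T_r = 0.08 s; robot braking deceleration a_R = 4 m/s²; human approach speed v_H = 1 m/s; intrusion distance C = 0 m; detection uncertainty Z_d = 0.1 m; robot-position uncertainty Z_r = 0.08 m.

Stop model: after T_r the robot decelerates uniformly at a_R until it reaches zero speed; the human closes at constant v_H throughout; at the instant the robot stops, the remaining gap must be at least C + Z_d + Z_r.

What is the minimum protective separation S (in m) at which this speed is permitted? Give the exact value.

stop time T_s = (9/10)/4 = 0.2250 s
robot in T_r: 0.9000·0.0800 = 0.0720 m
robot covers 0.9000·0.2250 − ½·4.0000·0.2250² = 0.1013 m while stopping
human closes 1.0000·0.3050 = 0.3050 m
residual clearance needed = 0.0000+0.1000+0.0800 = 0.1800 m
S_min ≈ 0.0720+0.1013+0.3050+0.1800  ⇒  S_min = 2633/4000 m

S_min = 2633/4000 m = 0.6583 m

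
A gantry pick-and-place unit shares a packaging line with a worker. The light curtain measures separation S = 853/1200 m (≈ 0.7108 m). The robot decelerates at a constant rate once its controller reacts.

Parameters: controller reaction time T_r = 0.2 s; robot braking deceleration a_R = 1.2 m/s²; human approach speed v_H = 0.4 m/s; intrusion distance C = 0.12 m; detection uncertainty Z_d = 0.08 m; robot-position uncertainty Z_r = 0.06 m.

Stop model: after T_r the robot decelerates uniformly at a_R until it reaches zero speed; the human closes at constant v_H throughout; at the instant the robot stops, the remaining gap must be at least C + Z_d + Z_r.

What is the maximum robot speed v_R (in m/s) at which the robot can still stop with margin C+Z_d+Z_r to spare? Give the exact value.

at the boundary: (5/12)·v² + (8/15)·v + (-89/240) = 0
  disc = (8/15)² − 4·(5/12)·(-89/240) = 361/400 ; √disc = 19/20
  v_R = (−(8/15) + 19/20) / (2·(5/12)) = 1/2 m/s
check:
stop time T_s = (1/2)/(6/5) = 0.4167 s
reaction-phase robot travel = 0.5000·0.2000 = 0.1000 m
robot under decel: 0.5000²/(2·1.2000) = 0.1042 m
human closes 0.4000·0.6167 = 0.2467 m
residual clearance needed = 0.1200+0.0800+0.0600 = 0.2600 m
sum ≈ 0.1000+0.1042+0.2467+0.2600 ≈ 0.7108 m = S ✓

v_R_max = 1/2 m/s = 0.5000 m/s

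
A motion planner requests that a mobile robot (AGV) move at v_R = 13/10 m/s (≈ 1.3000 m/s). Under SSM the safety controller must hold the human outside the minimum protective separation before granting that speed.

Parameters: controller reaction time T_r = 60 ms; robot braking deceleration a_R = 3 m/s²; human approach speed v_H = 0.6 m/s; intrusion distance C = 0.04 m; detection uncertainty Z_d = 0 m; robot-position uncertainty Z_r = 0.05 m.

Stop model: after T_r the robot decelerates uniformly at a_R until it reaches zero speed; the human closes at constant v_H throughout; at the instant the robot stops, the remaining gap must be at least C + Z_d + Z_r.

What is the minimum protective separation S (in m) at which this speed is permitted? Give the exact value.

S_min = 2237/3000 m = 0.7457 m

stop time T_s = (13/10)/3 = 0.4333 s
robot covers v_R·T_r = 1.3000·0.0600 = 0.0780 m before braking
robot covers 1.3000·0.4333 − ½·3.0000·0.4333² = 0.2817 m while stopping
human closes 0.6000·0.4933 = 0.2960 m
C+Z_d+Z_r = 0.0400+0.0000+0.0500 = 0.0900 m
S_min ≈ 0.0780+0.2817+0.2960+0.0900  ⇒  S_min = 2237/3000 m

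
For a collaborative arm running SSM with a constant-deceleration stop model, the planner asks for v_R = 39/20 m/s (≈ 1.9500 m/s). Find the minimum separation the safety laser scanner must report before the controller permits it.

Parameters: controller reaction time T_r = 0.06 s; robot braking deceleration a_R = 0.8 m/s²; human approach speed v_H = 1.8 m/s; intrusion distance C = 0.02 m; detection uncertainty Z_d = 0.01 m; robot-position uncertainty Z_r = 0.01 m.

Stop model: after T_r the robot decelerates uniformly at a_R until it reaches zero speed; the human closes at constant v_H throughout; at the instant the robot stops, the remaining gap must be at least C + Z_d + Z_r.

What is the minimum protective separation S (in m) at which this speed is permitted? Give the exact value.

braking lasts T_s = (39/20)/(4/5) = 2.4375 s
robot in T_r: 1.9500·0.0600 = 0.1170 m
robot under decel: 1.9500²/(2·0.8000) = 2.3766 m
person approaches 1.8000·(0.0600+2.4375) = 4.4955 m
margins: 0.0200+0.0100+0.0100 = 0.0400 m
S_min ≈ 0.1170+2.3766+4.4955+0.0400  ⇒  S_min = 22493/3200 m

S_min = 22493/3200 m = 7.0291 m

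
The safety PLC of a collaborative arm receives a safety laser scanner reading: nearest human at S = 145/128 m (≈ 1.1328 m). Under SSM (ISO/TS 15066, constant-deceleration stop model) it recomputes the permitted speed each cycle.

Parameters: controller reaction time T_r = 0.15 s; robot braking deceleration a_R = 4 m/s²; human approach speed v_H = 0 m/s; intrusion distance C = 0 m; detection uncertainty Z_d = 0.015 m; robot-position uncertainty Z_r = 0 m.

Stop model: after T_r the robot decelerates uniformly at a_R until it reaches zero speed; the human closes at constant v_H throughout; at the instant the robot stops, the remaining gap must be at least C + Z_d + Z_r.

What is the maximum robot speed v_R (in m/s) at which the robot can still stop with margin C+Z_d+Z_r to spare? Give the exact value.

collect terms ⇒ (1/8)·v_R² + (3/20)·v_R + (-3577/3200) = 0
  disc = (3/20)² − 4·(1/8)·(-3577/3200) = 3721/6400 ; √disc = 61/80
  v_R = (−(3/20) + 61/80) / (2·(1/8)) = 49/20 m/s
check:
stop time T_s = (49/20)/4 = 0.6125 s
robot covers v_R·T_r = 2.4500·0.1500 = 0.3675 m before braking
robot under decel: 2.4500²/(2·4.0000) = 0.7503 m
person approaches 0.0000·(0.1500+0.6125) = 0.0000 m
margins: 0.0000+0.0150+0.0000 = 0.0150 m
sum ≈ 0.3675+0.7503+0.0000+0.0150 ≈ 1.1328 m = S ✓

v_R_max = 49/20 m/s = 2.4500 m/s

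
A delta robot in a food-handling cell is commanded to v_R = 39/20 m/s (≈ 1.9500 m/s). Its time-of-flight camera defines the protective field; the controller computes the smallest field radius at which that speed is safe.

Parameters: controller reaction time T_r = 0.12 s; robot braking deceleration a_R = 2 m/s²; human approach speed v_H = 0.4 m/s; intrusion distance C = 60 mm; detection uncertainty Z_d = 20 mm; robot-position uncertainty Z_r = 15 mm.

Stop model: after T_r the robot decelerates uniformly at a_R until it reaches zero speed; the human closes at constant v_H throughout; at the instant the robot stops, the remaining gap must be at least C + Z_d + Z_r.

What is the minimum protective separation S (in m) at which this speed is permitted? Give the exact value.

S_min = 13741/8000 m = 1.7176 m

T_s = v_R/a_R = (39/20)/2 = 0.9750 s
robot covers v_R·T_r = 1.9500·0.1200 = 0.2340 m before braking
robot covers 1.9500·0.9750 − ½·2.0000·0.9750² = 0.9506 m while stopping
human over T_r+T_s: 0.4000·(0.1200+0.9750) = 0.4380 m
margins: 0.0600+0.0200+0.0150 = 0.0950 m
S_min ≈ 0.2340+0.9506+0.4380+0.0950  ⇒  S_min = 13741/8000 m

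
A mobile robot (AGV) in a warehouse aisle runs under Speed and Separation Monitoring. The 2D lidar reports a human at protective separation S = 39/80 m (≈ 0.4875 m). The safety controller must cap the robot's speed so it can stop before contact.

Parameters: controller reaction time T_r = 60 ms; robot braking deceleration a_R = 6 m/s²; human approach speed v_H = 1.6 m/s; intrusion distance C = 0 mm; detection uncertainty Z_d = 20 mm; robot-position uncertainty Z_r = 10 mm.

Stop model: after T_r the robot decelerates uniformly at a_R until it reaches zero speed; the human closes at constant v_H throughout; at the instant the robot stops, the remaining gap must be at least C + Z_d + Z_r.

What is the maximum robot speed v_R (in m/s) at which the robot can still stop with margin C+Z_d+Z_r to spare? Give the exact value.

v_R_max = 9/10 m/s = 0.9000 m/s

at the boundary: (1/12)·v² + (49/150)·v + (-723/2000) = 0
  disc = (49/150)² − 4·(1/12)·(-723/2000) = 20449/90000 ; √disc = 143/300
  v_R = (−(49/150) + 143/300) / (2·(1/12)) = 9/10 m/s
check:
stop time T_s = (9/10)/6 = 0.1500 s
robot in T_r: 0.9000·0.0600 = 0.0540 m
robot covers 0.9000·0.1500 − ½·6.0000·0.1500² = 0.0675 m while stopping
person approaches 1.6000·(0.0600+0.1500) = 0.3360 m
C+Z_d+Z_r = 0.0000+0.0200+0.0100 = 0.0300 m
sum ≈ 0.0540+0.0675+0.3360+0.0300 ≈ 0.4875 m = S ✓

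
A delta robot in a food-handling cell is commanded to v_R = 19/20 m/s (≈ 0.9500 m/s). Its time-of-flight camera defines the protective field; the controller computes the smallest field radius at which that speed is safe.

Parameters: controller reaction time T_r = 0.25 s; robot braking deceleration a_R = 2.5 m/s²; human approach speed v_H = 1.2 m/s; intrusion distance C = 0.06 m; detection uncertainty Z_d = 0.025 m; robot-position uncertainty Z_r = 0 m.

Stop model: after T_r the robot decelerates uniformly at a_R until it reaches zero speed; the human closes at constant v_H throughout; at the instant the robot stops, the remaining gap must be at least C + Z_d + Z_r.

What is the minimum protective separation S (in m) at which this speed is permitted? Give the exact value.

S_min = 1259/1000 m = 1.2590 m

T_s = v_R/a_R = (19/20)/(5/2) = 0.3800 s
robot in T_r: 0.9500·0.2500 = 0.2375 m
robot under decel: 0.9500²/(2·2.5000) = 0.1805 m
person approaches 1.2000·(0.2500+0.3800) = 0.7560 m
C+Z_d+Z_r = 0.0600+0.0250+0.0000 = 0.0850 m
S_min ≈ 0.2375+0.1805+0.7560+0.0850  ⇒  S_min = 1259/1000 m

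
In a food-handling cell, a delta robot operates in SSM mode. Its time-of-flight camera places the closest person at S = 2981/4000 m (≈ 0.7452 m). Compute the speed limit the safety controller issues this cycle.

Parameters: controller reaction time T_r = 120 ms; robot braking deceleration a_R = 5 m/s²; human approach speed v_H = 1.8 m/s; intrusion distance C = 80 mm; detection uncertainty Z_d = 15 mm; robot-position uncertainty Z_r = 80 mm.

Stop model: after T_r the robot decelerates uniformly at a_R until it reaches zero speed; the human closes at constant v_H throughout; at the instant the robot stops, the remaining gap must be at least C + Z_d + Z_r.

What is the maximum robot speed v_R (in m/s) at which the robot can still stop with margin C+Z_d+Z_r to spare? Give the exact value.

at the boundary: (1/10)·v² + (12/25)·v + (-1417/4000) = 0
  disc = (12/25)² − 4·(1/10)·(-1417/4000) = 3721/10000 ; √disc = 61/100
  v_R = (−(12/25) + 61/100) / (2·(1/10)) = 13/20 m/s
check:
braking lasts T_s = (13/20)/5 = 0.1300 s
reaction-phase robot travel = 0.6500·0.1200 = 0.0780 m
robot covers 0.6500·0.1300 − ½·5.0000·0.1300² = 0.0423 m while stopping
human over T_r+T_s: 1.8000·(0.1200+0.1300) = 0.4500 m
margins: 0.0800+0.0150+0.0800 = 0.1750 m
sum ≈ 0.0780+0.0423+0.4500+0.1750 ≈ 0.7452 m = S ✓

v_R_max = 13/20 m/s = 0.6500 m/s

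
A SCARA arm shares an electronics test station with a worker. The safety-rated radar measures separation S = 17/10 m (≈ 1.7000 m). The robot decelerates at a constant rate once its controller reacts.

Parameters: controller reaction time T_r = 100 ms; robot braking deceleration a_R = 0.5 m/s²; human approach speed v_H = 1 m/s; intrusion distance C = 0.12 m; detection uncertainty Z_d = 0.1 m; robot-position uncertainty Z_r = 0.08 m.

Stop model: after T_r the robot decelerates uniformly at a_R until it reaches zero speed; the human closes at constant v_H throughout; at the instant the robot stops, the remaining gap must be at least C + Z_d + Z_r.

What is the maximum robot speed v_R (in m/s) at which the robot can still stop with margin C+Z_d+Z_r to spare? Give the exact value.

v_R_max = 1/2 m/s = 0.5000 m/s

at the boundary: (1)·v² + (21/10)·v + (-13/10) = 0
  disc = (21/10)² − 4·(1)·(-13/10) = 961/100 ; √disc = 31/10
  v_R = (−(21/10) + 31/10) / (2·(1)) = 1/2 m/s
check:
stop time T_s = (1/2)/(1/2) = 1.0000 s
robot in T_r: 0.5000·0.1000 = 0.0500 m
robot under decel: 0.5000²/(2·0.5000) = 0.2500 m
human closes 1.0000·1.1000 = 1.1000 m
margins: 0.1200+0.1000+0.0800 = 0.3000 m
sum ≈ 0.0500+0.2500+1.1000+0.3000 ≈ 1.7000 m = S ✓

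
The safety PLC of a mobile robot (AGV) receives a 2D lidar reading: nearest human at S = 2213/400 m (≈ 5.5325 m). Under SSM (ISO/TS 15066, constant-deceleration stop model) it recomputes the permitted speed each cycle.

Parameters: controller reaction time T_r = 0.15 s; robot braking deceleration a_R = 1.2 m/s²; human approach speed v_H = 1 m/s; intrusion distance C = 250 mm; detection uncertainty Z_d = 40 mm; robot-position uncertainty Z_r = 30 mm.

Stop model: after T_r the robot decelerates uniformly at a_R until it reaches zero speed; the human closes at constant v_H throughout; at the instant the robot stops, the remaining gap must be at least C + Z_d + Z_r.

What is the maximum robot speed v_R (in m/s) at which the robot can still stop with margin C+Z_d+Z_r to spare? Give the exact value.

v_R_max = 5/2 m/s = 2.5000 m/s

collect terms ⇒ (5/12)·v_R² + (59/60)·v_R + (-81/16) = 0
  disc = (59/60)² − 4·(5/12)·(-81/16) = 2116/225 ; √disc = 46/15
  v_R = (−(59/60) + 46/15) / (2·(5/12)) = 5/2 m/s
check:
T_s = v_R/a_R = (5/2)/(6/5) = 2.0833 s
robot covers v_R·T_r = 2.5000·0.1500 = 0.3750 m before braking
robot under decel: 2.5000²/(2·1.2000) = 2.6042 m
person approaches 1.0000·(0.1500+2.0833) = 2.2333 m
margins: 0.2500+0.0400+0.0300 = 0.3200 m
sum ≈ 0.3750+2.6042+2.2333+0.3200 ≈ 5.5325 m = S ✓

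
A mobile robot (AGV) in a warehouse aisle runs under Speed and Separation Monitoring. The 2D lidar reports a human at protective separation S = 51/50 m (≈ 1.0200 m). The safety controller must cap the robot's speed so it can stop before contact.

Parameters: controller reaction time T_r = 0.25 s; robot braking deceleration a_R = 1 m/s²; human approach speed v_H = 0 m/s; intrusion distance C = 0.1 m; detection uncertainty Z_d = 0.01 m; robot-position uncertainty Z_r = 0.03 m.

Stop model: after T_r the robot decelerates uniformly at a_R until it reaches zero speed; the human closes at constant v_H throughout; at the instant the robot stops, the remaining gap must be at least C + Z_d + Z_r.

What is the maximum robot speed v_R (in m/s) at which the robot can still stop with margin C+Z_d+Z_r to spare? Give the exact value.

quadratic (1/2)·v² + (1/4)·v + (-22/25) = 0
  disc = (1/4)² − 4·(1/2)·(-22/25) = 729/400 ; √disc = 27/20
  v_R = (−(1/4) + 27/20) / (2·(1/2)) = 11/10 m/s
check:
stop time T_s = (11/10)/1 = 1.1000 s
reaction-phase robot travel = 1.1000·0.2500 = 0.2750 m
braking distance = 1.1000²/(2·1.0000) = 0.6050 m
human closes 0.0000·1.3500 = 0.0000 m
residual clearance needed = 0.1000+0.0100+0.0300 = 0.1400 m
sum ≈ 0.2750+0.6050+0.0000+0.1400 ≈ 1.0200 m = S ✓

v_R_max = 11/10 m/s = 1.1000 m/s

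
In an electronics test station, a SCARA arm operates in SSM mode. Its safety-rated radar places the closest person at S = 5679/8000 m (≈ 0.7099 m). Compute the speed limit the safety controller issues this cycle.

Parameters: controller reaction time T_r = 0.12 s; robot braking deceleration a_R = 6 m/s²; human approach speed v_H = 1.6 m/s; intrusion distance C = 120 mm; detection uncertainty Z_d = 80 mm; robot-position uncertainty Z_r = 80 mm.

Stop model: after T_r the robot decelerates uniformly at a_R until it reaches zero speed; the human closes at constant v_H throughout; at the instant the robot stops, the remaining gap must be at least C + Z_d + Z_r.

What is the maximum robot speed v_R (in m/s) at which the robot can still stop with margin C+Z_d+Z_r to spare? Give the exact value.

collect terms ⇒ (1/12)·v_R² + (29/75)·v_R + (-1903/8000) = 0
  disc = (29/75)² − 4·(1/12)·(-1903/8000) = 82369/360000 ; √disc = 287/600
  v_R = (−(29/75) + 287/600) / (2·(1/12)) = 11/20 m/s
check:
stop time T_s = (11/20)/6 = 0.0917 s
robot covers v_R·T_r = 0.5500·0.1200 = 0.0660 m before braking
robot under decel: 0.5500²/(2·6.0000) = 0.0252 m
human closes 1.6000·0.2117 = 0.3387 m
margins: 0.1200+0.0800+0.0800 = 0.2800 m
sum ≈ 0.0660+0.0252+0.3387+0.2800 ≈ 0.7099 m = S ✓

v_R_max = 11/20 m/s = 0.5500 m/s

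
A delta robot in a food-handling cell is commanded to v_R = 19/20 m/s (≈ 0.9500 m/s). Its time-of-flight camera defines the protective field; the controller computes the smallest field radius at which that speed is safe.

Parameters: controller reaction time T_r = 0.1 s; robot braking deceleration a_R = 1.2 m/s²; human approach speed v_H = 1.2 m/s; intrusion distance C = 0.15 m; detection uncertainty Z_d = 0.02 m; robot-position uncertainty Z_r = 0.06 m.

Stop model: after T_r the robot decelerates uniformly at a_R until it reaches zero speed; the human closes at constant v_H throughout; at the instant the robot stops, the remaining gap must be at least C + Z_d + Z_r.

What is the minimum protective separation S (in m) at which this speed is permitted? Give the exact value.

braking lasts T_s = (19/20)/(6/5) = 0.7917 s
robot covers v_R·T_r = 0.9500·0.1000 = 0.0950 m before braking
robot covers 0.9500·0.7917 − ½·1.2000·0.7917² = 0.3760 m while stopping
person approaches 1.2000·(0.1000+0.7917) = 1.0700 m
margins: 0.1500+0.0200+0.0600 = 0.2300 m
S_min ≈ 0.0950+0.3760+1.0700+0.2300  ⇒  S_min = 8501/4800 m

S_min = 8501/4800 m = 1.7710 m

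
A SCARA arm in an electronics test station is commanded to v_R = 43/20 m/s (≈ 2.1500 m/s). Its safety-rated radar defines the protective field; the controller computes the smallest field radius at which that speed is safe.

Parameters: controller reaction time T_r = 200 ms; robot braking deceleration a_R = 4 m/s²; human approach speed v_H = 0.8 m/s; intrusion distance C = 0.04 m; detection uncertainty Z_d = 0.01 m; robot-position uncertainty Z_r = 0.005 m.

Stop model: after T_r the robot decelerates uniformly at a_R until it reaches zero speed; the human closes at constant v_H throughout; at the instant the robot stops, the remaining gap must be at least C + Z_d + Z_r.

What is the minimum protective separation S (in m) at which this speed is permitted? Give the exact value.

braking lasts T_s = (43/20)/4 = 0.5375 s
robot covers v_R·T_r = 2.1500·0.2000 = 0.4300 m before braking
robot covers 2.1500·0.5375 − ½·4.0000·0.5375² = 0.5778 m while stopping
human closes 0.8000·0.7375 = 0.5900 m
residual clearance needed = 0.0400+0.0100+0.0050 = 0.0550 m
S_min ≈ 0.4300+0.5778+0.5900+0.0550  ⇒  S_min = 5289/3200 m

S_min = 5289/3200 m = 1.6528 m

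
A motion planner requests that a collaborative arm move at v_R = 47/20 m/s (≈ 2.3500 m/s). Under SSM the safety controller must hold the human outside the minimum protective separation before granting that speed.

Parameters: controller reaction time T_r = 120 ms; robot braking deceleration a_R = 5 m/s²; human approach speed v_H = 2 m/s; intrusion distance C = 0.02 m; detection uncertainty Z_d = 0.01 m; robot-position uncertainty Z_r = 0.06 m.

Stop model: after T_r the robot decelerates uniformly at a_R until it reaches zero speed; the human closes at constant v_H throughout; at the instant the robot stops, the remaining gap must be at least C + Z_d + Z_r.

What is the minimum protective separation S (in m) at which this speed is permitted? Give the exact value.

T_s = v_R/a_R = (47/20)/5 = 0.4700 s
reaction-phase robot travel = 2.3500·0.1200 = 0.2820 m
braking distance = 2.3500²/(2·5.0000) = 0.5523 m
human closes 2.0000·0.5900 = 1.1800 m
residual clearance needed = 0.0200+0.0100+0.0600 = 0.0900 m
S_min ≈ 0.2820+0.5523+1.1800+0.0900  ⇒  S_min = 8417/4000 m

S_min = 8417/4000 m = 2.1042 m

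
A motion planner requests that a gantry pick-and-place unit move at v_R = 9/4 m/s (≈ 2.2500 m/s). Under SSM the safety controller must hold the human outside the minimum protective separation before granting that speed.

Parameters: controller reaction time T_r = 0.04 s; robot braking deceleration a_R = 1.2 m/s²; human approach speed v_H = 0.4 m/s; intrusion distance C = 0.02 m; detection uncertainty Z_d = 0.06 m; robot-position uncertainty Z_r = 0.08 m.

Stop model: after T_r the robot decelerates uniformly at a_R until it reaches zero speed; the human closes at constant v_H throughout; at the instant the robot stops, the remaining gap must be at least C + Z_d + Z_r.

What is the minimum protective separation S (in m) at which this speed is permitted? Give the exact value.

S_min = 25003/8000 m = 3.1254 m

stop time T_s = (9/4)/(6/5) = 1.8750 s
robot in T_r: 2.2500·0.0400 = 0.0900 m
robot covers 2.2500·1.8750 − ½·1.2000·1.8750² = 2.1094 m while stopping
human over T_r+T_s: 0.4000·(0.0400+1.8750) = 0.7660 m
margins: 0.0200+0.0600+0.0800 = 0.1600 m
S_min ≈ 0.0900+2.1094+0.7660+0.1600  ⇒  S_min = 25003/8000 m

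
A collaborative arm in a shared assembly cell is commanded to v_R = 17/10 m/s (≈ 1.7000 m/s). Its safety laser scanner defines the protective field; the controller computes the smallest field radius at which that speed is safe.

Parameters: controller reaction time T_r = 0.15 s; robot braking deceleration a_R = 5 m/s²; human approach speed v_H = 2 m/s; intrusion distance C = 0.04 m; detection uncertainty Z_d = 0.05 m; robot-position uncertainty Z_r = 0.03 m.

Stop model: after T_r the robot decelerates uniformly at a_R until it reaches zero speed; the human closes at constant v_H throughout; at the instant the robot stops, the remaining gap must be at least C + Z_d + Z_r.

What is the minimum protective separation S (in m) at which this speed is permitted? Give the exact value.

stop time T_s = (17/10)/5 = 0.3400 s
reaction-phase robot travel = 1.7000·0.1500 = 0.2550 m
braking distance = 1.7000²/(2·5.0000) = 0.2890 m
human over T_r+T_s: 2.0000·(0.1500+0.3400) = 0.9800 m
C+Z_d+Z_r = 0.0400+0.0500+0.0300 = 0.1200 m
S_min ≈ 0.2550+0.2890+0.9800+0.1200  ⇒  S_min = 411/250 m

S_min = 411/250 m = 1.6440 m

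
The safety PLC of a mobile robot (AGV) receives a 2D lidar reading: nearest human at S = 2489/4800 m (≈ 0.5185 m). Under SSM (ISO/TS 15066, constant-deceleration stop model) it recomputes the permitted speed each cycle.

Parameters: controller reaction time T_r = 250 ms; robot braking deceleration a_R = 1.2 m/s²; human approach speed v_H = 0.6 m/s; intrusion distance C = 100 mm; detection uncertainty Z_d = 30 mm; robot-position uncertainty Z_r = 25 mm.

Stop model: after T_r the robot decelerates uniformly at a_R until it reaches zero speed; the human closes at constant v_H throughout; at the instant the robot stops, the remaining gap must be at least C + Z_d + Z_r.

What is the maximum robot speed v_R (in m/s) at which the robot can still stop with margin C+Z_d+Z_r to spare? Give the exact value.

collect terms ⇒ (5/12)·v_R² + (3/4)·v_R + (-41/192) = 0
  disc = (3/4)² − 4·(5/12)·(-41/192) = 529/576 ; √disc = 23/24
  v_R = (−(3/4) + 23/24) / (2·(5/12)) = 1/4 m/s
check:
T_s = v_R/a_R = (1/4)/(6/5) = 0.2083 s
robot in T_r: 0.2500·0.2500 = 0.0625 m
braking distance = 0.2500²/(2·1.2000) = 0.0260 m
person approaches 0.6000·(0.2500+0.2083) = 0.2750 m
margins: 0.1000+0.0300+0.0250 = 0.1550 m
sum ≈ 0.0625+0.0260+0.2750+0.1550 ≈ 0.5185 m = S ✓

v_R_max = 1/4 m/s = 0.2500 m/s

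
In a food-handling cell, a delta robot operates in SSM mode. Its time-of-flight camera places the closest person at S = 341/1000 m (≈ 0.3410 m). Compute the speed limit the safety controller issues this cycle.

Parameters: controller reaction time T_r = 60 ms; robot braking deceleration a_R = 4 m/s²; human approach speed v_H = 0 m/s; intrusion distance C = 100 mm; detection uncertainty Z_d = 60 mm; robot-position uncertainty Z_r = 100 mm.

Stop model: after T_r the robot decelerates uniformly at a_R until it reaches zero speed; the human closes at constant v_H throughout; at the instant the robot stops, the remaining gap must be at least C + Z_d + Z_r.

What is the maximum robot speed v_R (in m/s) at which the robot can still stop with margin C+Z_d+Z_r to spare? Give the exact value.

v_R_max = 3/5 m/s = 0.6000 m/s

quadratic (1/8)·v² + (3/50)·v + (-81/1000) = 0
  disc = (3/50)² − 4·(1/8)·(-81/1000) = 441/10000 ; √disc = 21/100
  v_R = (−(3/50) + 21/100) / (2·(1/8)) = 3/5 m/s
check:
T_s = v_R/a_R = (3/5)/4 = 0.1500 s
robot covers v_R·T_r = 0.6000·0.0600 = 0.0360 m before braking
robot under decel: 0.6000²/(2·4.0000) = 0.0450 m
human over T_r+T_s: 0.0000·(0.0600+0.1500) = 0.0000 m
C+Z_d+Z_r = 0.1000+0.0600+0.1000 = 0.2600 m
sum ≈ 0.0360+0.0450+0.0000+0.2600 ≈ 0.3410 m = S ✓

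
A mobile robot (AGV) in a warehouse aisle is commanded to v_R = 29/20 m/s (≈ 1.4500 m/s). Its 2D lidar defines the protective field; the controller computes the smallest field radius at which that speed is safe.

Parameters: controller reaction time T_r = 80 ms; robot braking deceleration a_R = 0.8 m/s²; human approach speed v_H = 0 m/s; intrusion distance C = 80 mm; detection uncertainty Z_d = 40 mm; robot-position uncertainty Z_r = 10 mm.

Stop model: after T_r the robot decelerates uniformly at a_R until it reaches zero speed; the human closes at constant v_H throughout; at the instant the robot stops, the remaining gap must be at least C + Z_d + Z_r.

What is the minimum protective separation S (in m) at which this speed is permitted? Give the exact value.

S_min = 24961/16000 m = 1.5601 m

braking lasts T_s = (29/20)/(4/5) = 1.8125 s
robot covers v_R·T_r = 1.4500·0.0800 = 0.1160 m before braking
robot covers 1.4500·1.8125 − ½·0.8000·1.8125² = 1.3141 m while stopping
human over T_r+T_s: 0.0000·(0.0800+1.8125) = 0.0000 m
margins: 0.0800+0.0400+0.0100 = 0.1300 m
S_min ≈ 0.1160+1.3141+0.0000+0.1300  ⇒  S_min = 24961/16000 m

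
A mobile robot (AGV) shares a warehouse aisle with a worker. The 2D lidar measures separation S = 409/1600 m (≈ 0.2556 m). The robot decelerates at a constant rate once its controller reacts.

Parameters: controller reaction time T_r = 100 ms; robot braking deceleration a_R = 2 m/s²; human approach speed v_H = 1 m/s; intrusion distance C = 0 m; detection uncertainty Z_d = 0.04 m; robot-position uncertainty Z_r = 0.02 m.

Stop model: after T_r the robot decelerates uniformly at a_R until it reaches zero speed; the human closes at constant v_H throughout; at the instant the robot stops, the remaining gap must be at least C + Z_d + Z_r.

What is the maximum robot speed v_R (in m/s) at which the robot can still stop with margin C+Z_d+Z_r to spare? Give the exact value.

at the boundary: (1/4)·v² + (3/5)·v + (-153/1600) = 0
  disc = (3/5)² − 4·(1/4)·(-153/1600) = 729/1600 ; √disc = 27/40
  v_R = (−(3/5) + 27/40) / (2·(1/4)) = 3/20 m/s
check:
T_s = v_R/a_R = (3/20)/2 = 0.0750 s
robot in T_r: 0.1500·0.1000 = 0.0150 m
robot covers 0.1500·0.0750 − ½·2.0000·0.0750² = 0.0056 m while stopping
human closes 1.0000·0.1750 = 0.1750 m
C+Z_d+Z_r = 0.0000+0.0400+0.0200 = 0.0600 m
sum ≈ 0.0150+0.0056+0.1750+0.0600 ≈ 0.2556 m = S ✓

v_R_max = 3/20 m/s = 0.1500 m/s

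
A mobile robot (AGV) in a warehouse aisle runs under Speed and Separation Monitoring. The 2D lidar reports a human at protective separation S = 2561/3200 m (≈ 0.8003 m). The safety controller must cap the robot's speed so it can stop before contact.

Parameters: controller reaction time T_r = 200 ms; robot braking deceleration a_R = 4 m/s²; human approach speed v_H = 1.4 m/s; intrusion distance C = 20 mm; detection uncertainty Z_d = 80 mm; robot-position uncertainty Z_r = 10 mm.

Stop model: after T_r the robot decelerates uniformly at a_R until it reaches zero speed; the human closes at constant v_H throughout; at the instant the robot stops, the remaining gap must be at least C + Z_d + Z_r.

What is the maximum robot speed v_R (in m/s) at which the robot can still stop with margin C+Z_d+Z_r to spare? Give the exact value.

quadratic (1/8)·v² + (11/20)·v + (-1313/3200) = 0
  disc = (11/20)² − 4·(1/8)·(-1313/3200) = 3249/6400 ; √disc = 57/80
  v_R = (−(11/20) + 57/80) / (2·(1/8)) = 13/20 m/s
check:
braking lasts T_s = (13/20)/4 = 0.1625 s
robot in T_r: 0.6500·0.2000 = 0.1300 m
braking distance = 0.6500²/(2·4.0000) = 0.0528 m
person approaches 1.4000·(0.2000+0.1625) = 0.5075 m
margins: 0.0200+0.0800+0.0100 = 0.1100 m
sum ≈ 0.1300+0.0528+0.5075+0.1100 ≈ 0.8003 m = S ✓

v_R_max = 13/20 m/s = 0.6500 m/s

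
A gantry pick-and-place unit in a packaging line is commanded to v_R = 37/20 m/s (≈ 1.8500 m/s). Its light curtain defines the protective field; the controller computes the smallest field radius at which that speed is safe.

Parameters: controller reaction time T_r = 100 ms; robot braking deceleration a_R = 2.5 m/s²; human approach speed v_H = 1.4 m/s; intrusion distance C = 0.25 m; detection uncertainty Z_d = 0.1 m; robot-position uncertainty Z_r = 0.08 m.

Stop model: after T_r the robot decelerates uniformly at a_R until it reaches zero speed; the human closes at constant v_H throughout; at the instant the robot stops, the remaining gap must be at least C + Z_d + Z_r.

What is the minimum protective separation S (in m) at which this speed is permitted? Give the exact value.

S_min = 4951/2000 m = 2.4755 m

T_s = v_R/a_R = (37/20)/(5/2) = 0.7400 s
reaction-phase robot travel = 1.8500·0.1000 = 0.1850 m
robot covers 1.8500·0.7400 − ½·2.5000·0.7400² = 0.6845 m while stopping
human over T_r+T_s: 1.4000·(0.1000+0.7400) = 1.1760 m
residual clearance needed = 0.2500+0.1000+0.0800 = 0.4300 m
S_min ≈ 0.1850+0.6845+1.1760+0.4300  ⇒  S_min = 4951/2000 m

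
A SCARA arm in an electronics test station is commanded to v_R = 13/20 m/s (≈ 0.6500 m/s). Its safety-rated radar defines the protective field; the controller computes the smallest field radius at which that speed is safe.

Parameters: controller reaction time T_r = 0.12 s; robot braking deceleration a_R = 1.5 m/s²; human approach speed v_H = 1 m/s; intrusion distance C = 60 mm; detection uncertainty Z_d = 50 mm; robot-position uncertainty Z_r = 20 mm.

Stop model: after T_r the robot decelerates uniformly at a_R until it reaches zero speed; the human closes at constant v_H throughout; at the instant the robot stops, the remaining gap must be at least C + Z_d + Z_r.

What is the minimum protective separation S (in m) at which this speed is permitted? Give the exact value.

S_min = 5413/6000 m = 0.9022 m

T_s = v_R/a_R = (13/20)/(3/2) = 0.4333 s
reaction-phase robot travel = 0.6500·0.1200 = 0.0780 m
robot covers 0.6500·0.4333 − ½·1.5000·0.4333² = 0.1408 m while stopping
human closes 1.0000·0.5533 = 0.5533 m
residual clearance needed = 0.0600+0.0500+0.0200 = 0.1300 m
S_min ≈ 0.0780+0.1408+0.5533+0.1300  ⇒  S_min = 5413/6000 m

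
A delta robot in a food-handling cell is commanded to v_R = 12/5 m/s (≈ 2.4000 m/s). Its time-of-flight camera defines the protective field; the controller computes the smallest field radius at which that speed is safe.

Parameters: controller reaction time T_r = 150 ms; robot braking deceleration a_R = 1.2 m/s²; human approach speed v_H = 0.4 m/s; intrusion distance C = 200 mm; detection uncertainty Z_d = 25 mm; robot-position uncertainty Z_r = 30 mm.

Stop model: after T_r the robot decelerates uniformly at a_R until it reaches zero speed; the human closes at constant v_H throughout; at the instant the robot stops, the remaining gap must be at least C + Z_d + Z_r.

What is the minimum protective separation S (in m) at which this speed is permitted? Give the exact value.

stop time T_s = (12/5)/(6/5) = 2.0000 s
robot covers v_R·T_r = 2.4000·0.1500 = 0.3600 m before braking
braking distance = 2.4000²/(2·1.2000) = 2.4000 m
human closes 0.4000·2.1500 = 0.8600 m
C+Z_d+Z_r = 0.2000+0.0250+0.0300 = 0.2550 m
S_min ≈ 0.3600+2.4000+0.8600+0.2550  ⇒  S_min = 31/8 m

S_min = 31/8 m = 3.8750 m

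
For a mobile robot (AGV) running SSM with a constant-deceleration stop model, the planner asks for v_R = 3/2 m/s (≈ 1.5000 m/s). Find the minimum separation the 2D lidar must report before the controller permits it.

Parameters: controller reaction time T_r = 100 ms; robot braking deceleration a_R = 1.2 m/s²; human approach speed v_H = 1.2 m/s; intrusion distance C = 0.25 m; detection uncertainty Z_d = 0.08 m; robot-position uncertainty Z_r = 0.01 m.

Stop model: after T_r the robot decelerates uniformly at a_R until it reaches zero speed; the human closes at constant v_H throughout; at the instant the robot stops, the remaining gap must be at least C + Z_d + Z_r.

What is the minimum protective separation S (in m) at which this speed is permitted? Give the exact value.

T_s = v_R/a_R = (3/2)/(6/5) = 1.2500 s
robot in T_r: 1.5000·0.1000 = 0.1500 m
robot under decel: 1.5000²/(2·1.2000) = 0.9375 m
person approaches 1.2000·(0.1000+1.2500) = 1.6200 m
residual clearance needed = 0.2500+0.0800+0.0100 = 0.3400 m
S_min ≈ 0.1500+0.9375+1.6200+0.3400  ⇒  S_min = 1219/400 m

S_min = 1219/400 m = 3.0475 m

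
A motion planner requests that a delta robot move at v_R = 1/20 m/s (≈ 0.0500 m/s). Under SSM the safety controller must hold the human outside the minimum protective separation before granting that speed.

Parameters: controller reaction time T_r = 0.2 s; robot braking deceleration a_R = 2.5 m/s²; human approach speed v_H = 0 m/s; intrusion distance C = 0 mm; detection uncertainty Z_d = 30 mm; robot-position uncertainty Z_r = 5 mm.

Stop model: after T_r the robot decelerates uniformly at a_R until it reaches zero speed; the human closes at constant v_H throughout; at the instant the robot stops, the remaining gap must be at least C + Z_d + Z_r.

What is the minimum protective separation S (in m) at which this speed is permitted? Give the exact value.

braking lasts T_s = (1/20)/(5/2) = 0.0200 s
reaction-phase robot travel = 0.0500·0.2000 = 0.0100 m
robot under decel: 0.0500²/(2·2.5000) = 0.0005 m
person approaches 0.0000·(0.2000+0.0200) = 0.0000 m
C+Z_d+Z_r = 0.0000+0.0300+0.0050 = 0.0350 m
S_min ≈ 0.0100+0.0005+0.0000+0.0350  ⇒  S_min = 91/2000 m

S_min = 91/2000 m = 0.0455 m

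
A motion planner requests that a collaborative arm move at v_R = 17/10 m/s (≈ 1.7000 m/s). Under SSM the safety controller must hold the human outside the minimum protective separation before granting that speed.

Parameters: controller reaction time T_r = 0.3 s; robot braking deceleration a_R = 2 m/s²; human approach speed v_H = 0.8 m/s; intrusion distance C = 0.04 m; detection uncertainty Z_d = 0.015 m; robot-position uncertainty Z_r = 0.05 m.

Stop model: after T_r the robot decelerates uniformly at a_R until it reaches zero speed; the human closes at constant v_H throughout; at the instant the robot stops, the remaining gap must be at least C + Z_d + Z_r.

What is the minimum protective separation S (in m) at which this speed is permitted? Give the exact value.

S_min = 903/400 m = 2.2575 m

stop time T_s = (17/10)/2 = 0.8500 s
reaction-phase robot travel = 1.7000·0.3000 = 0.5100 m
braking distance = 1.7000²/(2·2.0000) = 0.7225 m
human over T_r+T_s: 0.8000·(0.3000+0.8500) = 0.9200 m
residual clearance needed = 0.0400+0.0150+0.0500 = 0.1050 m
S_min ≈ 0.5100+0.7225+0.9200+0.1050  ⇒  S_min = 903/400 m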